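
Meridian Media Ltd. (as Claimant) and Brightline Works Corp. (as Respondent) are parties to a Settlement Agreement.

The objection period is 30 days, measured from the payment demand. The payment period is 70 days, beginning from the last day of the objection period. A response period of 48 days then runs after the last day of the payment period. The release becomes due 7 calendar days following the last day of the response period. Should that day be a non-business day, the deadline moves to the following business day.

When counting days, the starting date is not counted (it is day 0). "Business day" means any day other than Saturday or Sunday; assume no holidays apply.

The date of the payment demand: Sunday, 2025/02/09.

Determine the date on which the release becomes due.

Adding 30 calendar days to 2025/02/09 gives 2025/03/11, which is the last day of the objection period.
The last day of the payment period: 70 calendar days after 2025/03/11 is 2025/05/20.
The last day of the response period: 48 calendar days after 2025/05/20 is 2025/07/07.
Adding 7 calendar days to 2025/07/07 gives 2025/07/14, which is the date on which the release becomes due. 2025/07/14 is a Monday, so no roll-forward applies.

2025/07/14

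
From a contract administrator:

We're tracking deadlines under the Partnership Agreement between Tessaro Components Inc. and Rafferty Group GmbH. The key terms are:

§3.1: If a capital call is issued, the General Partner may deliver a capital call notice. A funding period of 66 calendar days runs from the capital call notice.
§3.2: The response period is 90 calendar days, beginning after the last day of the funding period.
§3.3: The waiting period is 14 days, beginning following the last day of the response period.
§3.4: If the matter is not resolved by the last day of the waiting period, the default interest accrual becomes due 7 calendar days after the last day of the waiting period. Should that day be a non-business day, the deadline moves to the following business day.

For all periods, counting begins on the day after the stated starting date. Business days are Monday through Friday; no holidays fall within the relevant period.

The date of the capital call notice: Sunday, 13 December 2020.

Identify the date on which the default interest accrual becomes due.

Adding 66 calendar days to 13 December 2020 gives 17 February 2021, which is the last day of the funding period.
The last day of the response period: 17 February 2021 + 90 days = 18 May 2021.
Adding 14 calendar days to 18 May 2021 gives 1 June 2021, which is the last day of the waiting period.
The date on which the default interest accrual becomes due: 1 June 2021 + 7 days = 8 June 2021. 8 June 2021 is a Tuesday, so no roll-forward applies.

8 June 2021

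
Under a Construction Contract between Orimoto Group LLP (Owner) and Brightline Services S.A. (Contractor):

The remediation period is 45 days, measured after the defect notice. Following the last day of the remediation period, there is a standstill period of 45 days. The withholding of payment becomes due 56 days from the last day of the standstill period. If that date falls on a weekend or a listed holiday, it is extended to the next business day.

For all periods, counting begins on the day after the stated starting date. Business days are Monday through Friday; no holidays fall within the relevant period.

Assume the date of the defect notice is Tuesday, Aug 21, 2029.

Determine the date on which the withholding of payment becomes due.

Jan 14, 2030

Adding 45 calendar days to Aug 21, 2029 gives Oct 5, 2029, which is the last day of the remediation period.
Adding 45 calendar days to Oct 5, 2029 gives Nov 19, 2029, which is the last day of the standstill period.
Adding 56 calendar days to Nov 19, 2029 gives Jan 14, 2030, which is the date on which the withholding of payment becomes due. Jan 14, 2030 is a Monday, so no roll-forward applies.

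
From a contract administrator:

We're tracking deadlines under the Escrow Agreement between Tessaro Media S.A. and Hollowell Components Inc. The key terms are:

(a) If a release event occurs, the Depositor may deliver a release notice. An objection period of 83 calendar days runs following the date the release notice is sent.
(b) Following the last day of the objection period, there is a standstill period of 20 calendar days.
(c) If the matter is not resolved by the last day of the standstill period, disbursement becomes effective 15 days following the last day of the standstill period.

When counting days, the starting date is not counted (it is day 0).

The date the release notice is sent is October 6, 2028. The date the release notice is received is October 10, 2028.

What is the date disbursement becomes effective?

Adding 83 calendar days to October 6, 2028 gives December 28, 2028, which is the last day of the objection period.
Adding 20 calendar days to December 28, 2028 gives January 17, 2029, which is the last day of the standstill period.
Adding 15 calendar days to January 17, 2029 gives February 1, 2029, which is the date disbursement becomes effective.

February 1, 2029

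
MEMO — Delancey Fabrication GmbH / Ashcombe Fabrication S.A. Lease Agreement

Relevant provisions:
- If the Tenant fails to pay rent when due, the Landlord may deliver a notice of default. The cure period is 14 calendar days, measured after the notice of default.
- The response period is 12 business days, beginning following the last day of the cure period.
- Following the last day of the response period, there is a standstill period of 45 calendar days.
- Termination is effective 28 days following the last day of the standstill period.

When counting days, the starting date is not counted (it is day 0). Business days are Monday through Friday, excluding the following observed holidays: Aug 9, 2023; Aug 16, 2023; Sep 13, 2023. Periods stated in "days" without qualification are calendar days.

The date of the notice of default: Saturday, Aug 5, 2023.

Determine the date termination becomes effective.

Adding 14 calendar days to Aug 5, 2023 gives Aug 19, 2023, which is the last day of the cure period.
The last day of the response period: counting 12 business days from Saturday, Aug 19, 2023 (Aug 21, Aug 22, Aug 23, Aug 24, …, Sep 1, Sep 4, Sep 5, skipping weekends) reaches Tuesday, Sep 5, 2023.
Adding 45 calendar days to Sep 5, 2023 gives Oct 20, 2023, which is the last day of the standstill period.
The date termination becomes effective: Oct 20, 2023 + 28 days = Nov 17, 2023.

Nov 17, 2023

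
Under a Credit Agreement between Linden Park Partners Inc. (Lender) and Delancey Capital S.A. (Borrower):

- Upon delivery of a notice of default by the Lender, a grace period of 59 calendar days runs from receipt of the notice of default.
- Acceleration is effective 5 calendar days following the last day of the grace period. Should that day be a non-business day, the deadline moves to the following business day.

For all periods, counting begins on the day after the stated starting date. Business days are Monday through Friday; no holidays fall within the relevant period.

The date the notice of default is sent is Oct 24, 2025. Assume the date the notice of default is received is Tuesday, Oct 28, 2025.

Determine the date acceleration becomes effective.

The last day of the grace period: 59 calendar days after Oct 28, 2025 is Dec 26, 2025.
The date acceleration becomes effective: Dec 26, 2025 + 5 days = Dec 31, 2025. Dec 31, 2025 is a Wednesday, so no roll-forward applies.

Dec 31, 2025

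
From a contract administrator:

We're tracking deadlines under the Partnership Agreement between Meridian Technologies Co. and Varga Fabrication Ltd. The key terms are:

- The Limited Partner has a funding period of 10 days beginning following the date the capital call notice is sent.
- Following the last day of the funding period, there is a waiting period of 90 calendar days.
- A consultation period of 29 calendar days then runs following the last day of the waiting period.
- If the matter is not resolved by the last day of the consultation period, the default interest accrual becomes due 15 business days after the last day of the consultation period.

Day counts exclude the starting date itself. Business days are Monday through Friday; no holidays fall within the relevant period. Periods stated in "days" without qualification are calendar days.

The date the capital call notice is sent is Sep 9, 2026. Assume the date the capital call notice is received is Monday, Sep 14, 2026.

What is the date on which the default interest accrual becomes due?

Feb 5, 2027

Adding 10 calendar days to Sep 9, 2026 gives Sep 19, 2026, which is the last day of the funding period.
Adding 90 calendar days to Sep 19, 2026 gives Dec 18, 2026, which is the last day of the waiting period.
Adding 29 calendar days to Dec 18, 2026 gives Jan 16, 2027, which is the last day of the consultation period.
The date on which the default interest accrual becomes due: counting 15 business days from Saturday, Jan 16, 2027 (Jan 18, Jan 19, Jan 20, Jan 21, …, Feb 3, Feb 4, Feb 5, skipping weekends) reaches Friday, Feb 5, 2027.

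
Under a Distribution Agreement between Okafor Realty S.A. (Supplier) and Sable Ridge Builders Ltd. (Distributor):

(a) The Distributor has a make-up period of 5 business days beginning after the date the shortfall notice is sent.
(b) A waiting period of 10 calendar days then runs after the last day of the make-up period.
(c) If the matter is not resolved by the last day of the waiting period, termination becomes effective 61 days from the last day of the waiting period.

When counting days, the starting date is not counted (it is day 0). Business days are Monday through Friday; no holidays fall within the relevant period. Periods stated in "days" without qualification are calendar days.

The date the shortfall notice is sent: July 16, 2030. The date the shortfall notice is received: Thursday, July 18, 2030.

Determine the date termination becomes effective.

October 2, 2030

The last day of the make-up period: 5 business days after Tuesday, July 16, 2030, skipping weekends — Jul 17, Jul 18, Jul 19, Jul 22, Jul 23 — lands on Tuesday, July 23, 2030.
The last day of the waiting period: 10 calendar days after July 23, 2030 is August 2, 2030.
The date termination becomes effective: 61 calendar days after August 2, 2030 is October 2, 2030.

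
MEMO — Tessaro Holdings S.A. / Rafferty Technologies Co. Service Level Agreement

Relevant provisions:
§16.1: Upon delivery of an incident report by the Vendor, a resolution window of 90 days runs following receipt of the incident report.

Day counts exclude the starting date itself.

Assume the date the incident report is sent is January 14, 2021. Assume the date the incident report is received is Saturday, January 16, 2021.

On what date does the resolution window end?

April 16, 2021

Adding 90 calendar days to January 16, 2021 gives April 16, 2021, which is the last day of the resolution window.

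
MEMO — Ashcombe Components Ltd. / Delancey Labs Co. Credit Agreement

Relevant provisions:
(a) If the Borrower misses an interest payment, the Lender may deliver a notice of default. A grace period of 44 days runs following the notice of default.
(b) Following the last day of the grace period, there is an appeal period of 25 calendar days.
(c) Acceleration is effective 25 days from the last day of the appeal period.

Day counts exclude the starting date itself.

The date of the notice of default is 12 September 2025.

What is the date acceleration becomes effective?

The last day of the grace period: 12 September 2025 + 44 days = 26 October 2025.
The last day of the appeal period: 25 calendar days after 26 October 2025 is 20 November 2025.
The date acceleration becomes effective: 25 calendar days after 20 November 2025 is 15 December 2025.

15 December 2025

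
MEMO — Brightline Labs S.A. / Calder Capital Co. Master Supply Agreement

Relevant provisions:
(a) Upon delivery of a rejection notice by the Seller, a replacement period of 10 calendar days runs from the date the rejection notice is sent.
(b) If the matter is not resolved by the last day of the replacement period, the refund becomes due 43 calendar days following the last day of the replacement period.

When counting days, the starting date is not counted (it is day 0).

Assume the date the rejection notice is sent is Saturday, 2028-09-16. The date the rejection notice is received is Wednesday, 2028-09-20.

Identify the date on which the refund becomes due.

2028-11-08

The last day of the replacement period: 10 calendar days after 2028-09-16 is 2028-09-26.
Adding 43 calendar days to 2028-09-26 gives 2028-11-08, which is the date on which the refund becomes due.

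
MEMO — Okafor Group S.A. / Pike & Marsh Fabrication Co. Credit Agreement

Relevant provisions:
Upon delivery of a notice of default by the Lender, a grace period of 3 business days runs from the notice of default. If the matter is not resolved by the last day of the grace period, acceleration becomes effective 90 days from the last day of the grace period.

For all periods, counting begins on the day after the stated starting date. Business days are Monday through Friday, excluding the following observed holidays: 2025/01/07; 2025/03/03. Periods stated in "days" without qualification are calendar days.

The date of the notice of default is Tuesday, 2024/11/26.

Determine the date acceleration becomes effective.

2025/02/27

The last day of the grace period: counting 3 business days from Tuesday, 2024/11/26 (Nov 27, Nov 28, Nov 29, skipping weekends) reaches Friday, 2024/11/29.
Adding 90 calendar days to 2024/11/29 gives 2025/02/27, which is the date acceleration becomes effective.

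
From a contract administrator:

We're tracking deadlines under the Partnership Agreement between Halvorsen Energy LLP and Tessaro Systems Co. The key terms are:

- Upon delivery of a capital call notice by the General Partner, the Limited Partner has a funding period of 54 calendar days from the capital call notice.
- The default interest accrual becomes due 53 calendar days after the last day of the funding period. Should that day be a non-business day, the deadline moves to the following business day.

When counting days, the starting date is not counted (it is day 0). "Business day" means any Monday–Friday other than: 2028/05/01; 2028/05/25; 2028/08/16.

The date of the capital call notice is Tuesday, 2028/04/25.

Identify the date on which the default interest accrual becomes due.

2028/08/10

Adding 54 calendar days to 2028/04/25 gives 2028/06/18, which is the last day of the funding period.
The date on which the default interest accrual becomes due: 53 calendar days after 2028/06/18 is 2028/08/10. 2028/08/10 is a Thursday and is not a listed holiday, so no roll-forward applies.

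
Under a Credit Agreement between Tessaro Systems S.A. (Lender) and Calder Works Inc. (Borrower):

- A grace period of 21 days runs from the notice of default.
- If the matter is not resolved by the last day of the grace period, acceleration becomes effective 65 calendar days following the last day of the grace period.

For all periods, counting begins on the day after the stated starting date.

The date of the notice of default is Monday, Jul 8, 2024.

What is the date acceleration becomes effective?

Oct 2, 2024

Adding 21 calendar days to Jul 8, 2024 gives Jul 29, 2024, which is the last day of the grace period.
Adding 65 calendar days to Jul 29, 2024 gives Oct 2, 2024, which is the date acceleration becomes effective.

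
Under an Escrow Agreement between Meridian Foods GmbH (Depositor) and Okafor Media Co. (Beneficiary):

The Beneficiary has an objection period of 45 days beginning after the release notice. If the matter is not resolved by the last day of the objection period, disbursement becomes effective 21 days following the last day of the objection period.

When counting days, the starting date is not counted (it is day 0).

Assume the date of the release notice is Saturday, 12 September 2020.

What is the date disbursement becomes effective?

17 November 2020

Adding 45 calendar days to 12 September 2020 gives 27 October 2020, which is the last day of the objection period.
The date disbursement becomes effective: 27 October 2020 + 21 days = 17 November 2020.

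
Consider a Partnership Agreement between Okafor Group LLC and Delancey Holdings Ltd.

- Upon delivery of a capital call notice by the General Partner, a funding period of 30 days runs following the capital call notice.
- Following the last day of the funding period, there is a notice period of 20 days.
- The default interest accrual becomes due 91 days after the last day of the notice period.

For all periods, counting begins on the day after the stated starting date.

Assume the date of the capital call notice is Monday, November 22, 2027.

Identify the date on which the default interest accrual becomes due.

April 11, 2028

The last day of the funding period: November 22, 2027 + 30 days = December 22, 2027.
Adding 20 calendar days to December 22, 2027 gives January 11, 2028, which is the last day of the notice period.
Adding 91 calendar days to January 11, 2028 gives April 11, 2028, which is the date on which the default interest accrual becomes due.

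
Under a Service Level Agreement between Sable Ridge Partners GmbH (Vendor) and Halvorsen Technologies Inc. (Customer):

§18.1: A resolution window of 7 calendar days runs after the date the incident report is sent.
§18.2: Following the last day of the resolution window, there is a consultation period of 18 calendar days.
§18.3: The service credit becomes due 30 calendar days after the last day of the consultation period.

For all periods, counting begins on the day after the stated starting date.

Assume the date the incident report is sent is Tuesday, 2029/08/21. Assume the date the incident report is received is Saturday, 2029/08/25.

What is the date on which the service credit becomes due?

The last day of the resolution window: 7 calendar days after 2029/08/21 is 2029/08/28.
The last day of the consultation period: 2029/08/28 + 18 days = 2029/09/15.
Adding 30 calendar days to 2029/09/15 gives 2029/10/15, which is the date on which the service credit becomes due.

2029/10/15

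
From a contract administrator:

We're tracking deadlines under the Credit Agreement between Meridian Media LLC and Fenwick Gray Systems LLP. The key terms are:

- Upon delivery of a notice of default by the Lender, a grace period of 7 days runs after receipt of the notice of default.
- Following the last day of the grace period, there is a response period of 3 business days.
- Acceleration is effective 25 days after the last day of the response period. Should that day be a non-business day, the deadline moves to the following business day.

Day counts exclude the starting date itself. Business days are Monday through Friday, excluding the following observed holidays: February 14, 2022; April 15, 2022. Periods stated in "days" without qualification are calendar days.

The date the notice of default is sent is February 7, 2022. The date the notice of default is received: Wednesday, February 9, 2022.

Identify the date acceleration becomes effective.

Adding 7 calendar days to February 9, 2022 gives February 16, 2022, which is the last day of the grace period.
The last day of the response period: 3 business days after Wednesday, February 16, 2022, skipping weekends — Feb 17, Feb 18, Feb 21 — lands on Monday, February 21, 2022.
The date acceleration becomes effective: February 21, 2022 + 25 days = March 18, 2022. March 18, 2022 is a Friday and is not a listed holiday, so no roll-forward applies.

March 18, 2022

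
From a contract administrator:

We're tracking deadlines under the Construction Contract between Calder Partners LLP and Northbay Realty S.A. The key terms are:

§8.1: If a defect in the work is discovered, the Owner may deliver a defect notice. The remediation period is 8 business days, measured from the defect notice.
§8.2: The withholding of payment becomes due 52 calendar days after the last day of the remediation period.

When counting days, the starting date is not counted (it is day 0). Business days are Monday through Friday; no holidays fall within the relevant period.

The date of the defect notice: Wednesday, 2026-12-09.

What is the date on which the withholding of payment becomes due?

2027-02-11

From Wednesday, 2026-12-09, 8 business days (Dec 10, Dec 11, Dec 14, Dec 15, Dec 16, Dec 17, Dec 18, Dec 21, skipping weekends) brings us to Monday, 2026-12-21, which is the last day of the remediation period.
The date on which the withholding of payment becomes due: 2026-12-21 + 52 days = 2027-02-11.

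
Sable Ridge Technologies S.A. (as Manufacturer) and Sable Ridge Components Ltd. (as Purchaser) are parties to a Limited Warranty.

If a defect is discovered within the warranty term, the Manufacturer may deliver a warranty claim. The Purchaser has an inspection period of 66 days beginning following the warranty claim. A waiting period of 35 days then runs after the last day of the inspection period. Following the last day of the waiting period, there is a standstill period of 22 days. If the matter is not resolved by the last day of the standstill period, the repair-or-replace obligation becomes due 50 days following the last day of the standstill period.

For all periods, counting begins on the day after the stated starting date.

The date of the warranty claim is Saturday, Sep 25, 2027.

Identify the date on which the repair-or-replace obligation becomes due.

Mar 16, 2028

Adding 66 calendar days to Sep 25, 2027 gives Nov 30, 2027, which is the last day of the inspection period.
The last day of the waiting period: 35 calendar days after Nov 30, 2027 is Jan 4, 2028.
Adding 22 calendar days to Jan 4, 2028 gives Jan 26, 2028, which is the last day of the standstill period.
The date on which the repair-or-replace obligation becomes due: 50 calendar days after Jan 26, 2028 is Mar 16, 2028.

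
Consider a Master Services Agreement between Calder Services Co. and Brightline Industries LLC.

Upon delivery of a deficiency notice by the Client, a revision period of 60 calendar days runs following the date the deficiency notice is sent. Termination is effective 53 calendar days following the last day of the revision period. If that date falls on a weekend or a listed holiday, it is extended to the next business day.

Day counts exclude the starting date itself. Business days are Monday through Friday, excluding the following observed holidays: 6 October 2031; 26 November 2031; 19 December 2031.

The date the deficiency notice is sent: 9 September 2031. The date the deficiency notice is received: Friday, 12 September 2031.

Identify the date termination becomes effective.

31 December 2031

The last day of the revision period: 60 calendar days after 9 September 2031 is 8 November 2031.
Adding 53 calendar days to 8 November 2031 gives 31 December 2031, which is the date termination becomes effective. 31 December 2031 is a Wednesday and is not a listed holiday, so no roll-forward applies.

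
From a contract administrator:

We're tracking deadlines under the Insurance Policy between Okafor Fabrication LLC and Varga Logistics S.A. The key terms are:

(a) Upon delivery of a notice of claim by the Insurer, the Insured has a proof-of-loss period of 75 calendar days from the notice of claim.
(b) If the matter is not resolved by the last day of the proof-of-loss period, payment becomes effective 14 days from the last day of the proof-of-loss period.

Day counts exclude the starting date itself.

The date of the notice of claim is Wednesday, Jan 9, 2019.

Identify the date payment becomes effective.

Apr 8, 2019

Adding 75 calendar days to Jan 9, 2019 gives Mar 25, 2019, which is the last day of the proof-of-loss period.
Adding 14 calendar days to Mar 25, 2019 gives Apr 8, 2019, which is the date payment becomes effective.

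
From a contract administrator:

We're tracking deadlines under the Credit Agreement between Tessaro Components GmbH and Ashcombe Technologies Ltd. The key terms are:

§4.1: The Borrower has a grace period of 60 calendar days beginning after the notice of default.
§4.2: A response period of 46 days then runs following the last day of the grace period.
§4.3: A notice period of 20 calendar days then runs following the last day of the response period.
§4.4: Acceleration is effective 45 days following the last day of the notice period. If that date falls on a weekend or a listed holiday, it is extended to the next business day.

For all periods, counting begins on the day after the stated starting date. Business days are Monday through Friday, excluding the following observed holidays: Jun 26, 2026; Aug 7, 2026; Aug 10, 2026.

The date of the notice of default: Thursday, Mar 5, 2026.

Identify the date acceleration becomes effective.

Aug 24, 2026

Adding 60 calendar days to Mar 5, 2026 gives May 4, 2026, which is the last day of the grace period.
The last day of the response period: May 4, 2026 + 46 days = Jun 19, 2026.
The last day of the notice period: 20 calendar days after Jun 19, 2026 is Jul 9, 2026.
The date acceleration becomes effective: 45 calendar days after Jul 9, 2026 is Aug 23, 2026. That falls on a Sunday, so it rolls to the next business day, Monday, Aug 24, 2026.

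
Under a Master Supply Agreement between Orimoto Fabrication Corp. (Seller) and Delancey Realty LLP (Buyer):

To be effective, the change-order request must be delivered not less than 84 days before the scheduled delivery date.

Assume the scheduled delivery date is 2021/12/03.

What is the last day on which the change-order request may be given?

2021/09/10

2021/12/03 minus 84 days is 2021/09/10.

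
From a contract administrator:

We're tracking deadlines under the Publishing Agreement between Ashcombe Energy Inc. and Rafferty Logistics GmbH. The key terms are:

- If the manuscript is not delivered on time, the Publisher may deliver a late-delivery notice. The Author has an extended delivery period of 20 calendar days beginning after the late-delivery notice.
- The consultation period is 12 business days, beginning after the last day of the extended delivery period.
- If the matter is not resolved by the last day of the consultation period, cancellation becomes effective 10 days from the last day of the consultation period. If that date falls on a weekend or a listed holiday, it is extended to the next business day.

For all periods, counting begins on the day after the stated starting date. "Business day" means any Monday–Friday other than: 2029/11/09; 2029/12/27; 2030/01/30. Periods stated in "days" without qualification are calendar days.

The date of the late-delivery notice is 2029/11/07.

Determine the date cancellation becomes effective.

2029/12/24

The last day of the extended delivery period: 20 calendar days after 2029/11/07 is 2029/11/27.
From Tuesday, 2029/11/27, 12 business days (Nov 28, Nov 29, Nov 30, Dec 3, …, Dec 11, Dec 12, Dec 13, skipping weekends) brings us to Thursday, 2029/12/13, which is the last day of the consultation period.
Adding 10 calendar days to 2029/12/13 gives 2029/12/23, which is the date cancellation becomes effective. That falls on a Sunday, so it rolls to the next business day, Monday, 2029/12/24.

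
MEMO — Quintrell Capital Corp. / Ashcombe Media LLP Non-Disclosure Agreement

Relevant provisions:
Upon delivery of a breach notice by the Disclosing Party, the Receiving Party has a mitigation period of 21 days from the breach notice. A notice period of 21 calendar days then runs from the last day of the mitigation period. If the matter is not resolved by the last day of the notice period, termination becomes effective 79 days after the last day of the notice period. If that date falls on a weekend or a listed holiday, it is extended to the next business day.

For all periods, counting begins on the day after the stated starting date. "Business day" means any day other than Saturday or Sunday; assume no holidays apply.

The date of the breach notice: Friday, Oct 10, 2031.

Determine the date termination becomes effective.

The last day of the mitigation period: Oct 10, 2031 + 21 days = Oct 31, 2031.
The last day of the notice period: Oct 31, 2031 + 21 days = Nov 21, 2031.
Adding 79 calendar days to Nov 21, 2031 gives Feb 8, 2032, which is the date termination becomes effective. That falls on a Sunday, so it rolls to the next business day, Monday, Feb 9, 2032.

Feb 9, 2032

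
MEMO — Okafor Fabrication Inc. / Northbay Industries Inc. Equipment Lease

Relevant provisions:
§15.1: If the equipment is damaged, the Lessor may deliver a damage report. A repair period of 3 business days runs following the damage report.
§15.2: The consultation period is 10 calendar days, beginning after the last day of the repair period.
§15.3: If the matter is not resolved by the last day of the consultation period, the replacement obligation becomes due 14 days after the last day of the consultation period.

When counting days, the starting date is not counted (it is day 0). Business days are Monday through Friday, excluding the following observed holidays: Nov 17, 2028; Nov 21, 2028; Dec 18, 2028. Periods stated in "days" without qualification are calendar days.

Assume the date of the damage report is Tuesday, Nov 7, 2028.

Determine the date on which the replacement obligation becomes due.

The last day of the repair period: 3 business days after Tuesday, Nov 7, 2028, skipping weekends — Nov 8, Nov 9, Nov 10 — lands on Friday, Nov 10, 2028.
The last day of the consultation period: Nov 10, 2028 + 10 days = Nov 20, 2028.
The date on which the replacement obligation becomes due: 14 calendar days after Nov 20, 2028 is Dec 4, 2028.

Dec 4, 2028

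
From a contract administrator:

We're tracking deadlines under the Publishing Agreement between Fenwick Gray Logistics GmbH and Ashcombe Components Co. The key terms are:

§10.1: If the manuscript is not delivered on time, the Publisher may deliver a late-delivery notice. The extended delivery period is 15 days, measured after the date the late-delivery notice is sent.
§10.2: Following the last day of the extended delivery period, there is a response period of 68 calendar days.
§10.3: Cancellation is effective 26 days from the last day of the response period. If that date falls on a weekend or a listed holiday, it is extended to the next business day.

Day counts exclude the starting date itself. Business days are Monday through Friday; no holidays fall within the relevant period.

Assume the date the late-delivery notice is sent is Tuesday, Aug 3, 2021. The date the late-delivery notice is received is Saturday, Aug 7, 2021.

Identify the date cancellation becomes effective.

Nov 22, 2021

Adding 15 calendar days to Aug 3, 2021 gives Aug 18, 2021, which is the last day of the extended delivery period.
The last day of the response period: 68 calendar days after Aug 18, 2021 is Oct 25, 2021.
The date cancellation becomes effective: 26 calendar days after Oct 25, 2021 is Nov 20, 2021. That falls on a Saturday, so it rolls to the next business day, Monday, Nov 22, 2021.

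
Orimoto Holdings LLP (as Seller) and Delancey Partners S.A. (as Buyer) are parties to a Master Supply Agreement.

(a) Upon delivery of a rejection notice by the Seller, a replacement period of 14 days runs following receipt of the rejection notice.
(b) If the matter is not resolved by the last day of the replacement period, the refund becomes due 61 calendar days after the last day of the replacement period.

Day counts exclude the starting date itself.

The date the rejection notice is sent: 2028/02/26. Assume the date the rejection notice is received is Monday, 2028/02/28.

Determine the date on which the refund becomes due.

2028/05/13

The last day of the replacement period: 14 calendar days after 2028/02/28 is 2028/03/13.
The date on which the refund becomes due: 61 calendar days after 2028/03/13 is 2028/05/13.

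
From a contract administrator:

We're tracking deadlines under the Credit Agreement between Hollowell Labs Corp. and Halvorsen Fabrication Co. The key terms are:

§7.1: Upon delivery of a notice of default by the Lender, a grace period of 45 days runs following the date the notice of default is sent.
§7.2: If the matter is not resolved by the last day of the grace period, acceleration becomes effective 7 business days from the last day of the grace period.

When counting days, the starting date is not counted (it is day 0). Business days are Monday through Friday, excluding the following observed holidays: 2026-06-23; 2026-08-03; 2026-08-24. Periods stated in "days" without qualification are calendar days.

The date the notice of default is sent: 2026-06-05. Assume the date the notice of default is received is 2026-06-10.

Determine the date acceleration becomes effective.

The last day of the grace period: 45 calendar days after 2026-06-05 is 2026-07-20.
The date acceleration becomes effective: counting 7 business days from Monday, 2026-07-20 (Jul 21, Jul 22, Jul 23, Jul 24, Jul 27, Jul 28, Jul 29, skipping weekends) reaches Wednesday, 2026-07-29.

2026-07-29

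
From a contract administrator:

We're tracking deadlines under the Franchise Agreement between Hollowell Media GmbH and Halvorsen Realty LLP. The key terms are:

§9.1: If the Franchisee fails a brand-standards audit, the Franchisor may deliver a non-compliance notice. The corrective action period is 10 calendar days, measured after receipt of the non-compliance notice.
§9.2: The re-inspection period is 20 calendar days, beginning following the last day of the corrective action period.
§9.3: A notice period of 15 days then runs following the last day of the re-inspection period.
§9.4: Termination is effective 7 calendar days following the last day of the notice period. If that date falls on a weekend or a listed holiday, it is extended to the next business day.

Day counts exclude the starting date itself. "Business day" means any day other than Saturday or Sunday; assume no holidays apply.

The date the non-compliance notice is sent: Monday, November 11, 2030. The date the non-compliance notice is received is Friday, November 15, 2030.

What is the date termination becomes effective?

January 6, 2031

The last day of the corrective action period: 10 calendar days after November 15, 2030 is November 25, 2030.
The last day of the re-inspection period: November 25, 2030 + 20 days = December 15, 2030.
The last day of the notice period: December 15, 2030 + 15 days = December 30, 2030.
Adding 7 calendar days to December 30, 2030 gives January 6, 2031, which is the date termination becomes effective. January 6, 2031 is a Monday, so no roll-forward applies.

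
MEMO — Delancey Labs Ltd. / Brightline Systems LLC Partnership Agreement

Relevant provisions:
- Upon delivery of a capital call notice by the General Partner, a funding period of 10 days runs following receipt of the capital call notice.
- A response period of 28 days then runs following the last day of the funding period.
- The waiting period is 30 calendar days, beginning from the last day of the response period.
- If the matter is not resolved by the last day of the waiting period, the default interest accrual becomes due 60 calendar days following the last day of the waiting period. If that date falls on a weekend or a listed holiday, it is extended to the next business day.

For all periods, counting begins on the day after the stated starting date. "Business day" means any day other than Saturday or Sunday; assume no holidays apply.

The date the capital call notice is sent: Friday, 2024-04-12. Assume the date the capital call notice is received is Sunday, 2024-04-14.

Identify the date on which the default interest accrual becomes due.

2024-08-20

The last day of the funding period: 10 calendar days after 2024-04-14 is 2024-04-24.
The last day of the response period: 2024-04-24 + 28 days = 2024-05-22.
The last day of the waiting period: 2024-05-22 + 30 days = 2024-06-21.
The date on which the default interest accrual becomes due: 2024-06-21 + 60 days = 2024-08-20. 2024-08-20 is a Tuesday, so no roll-forward applies.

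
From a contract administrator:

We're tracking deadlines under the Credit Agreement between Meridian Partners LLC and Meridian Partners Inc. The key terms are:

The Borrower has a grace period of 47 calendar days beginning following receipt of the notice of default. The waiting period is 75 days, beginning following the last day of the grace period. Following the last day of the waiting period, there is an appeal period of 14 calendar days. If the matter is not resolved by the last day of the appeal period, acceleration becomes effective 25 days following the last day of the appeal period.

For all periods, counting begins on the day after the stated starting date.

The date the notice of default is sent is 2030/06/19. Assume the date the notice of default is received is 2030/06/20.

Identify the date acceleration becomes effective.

Adding 47 calendar days to 2030/06/20 gives 2030/08/06, which is the last day of the grace period.
Adding 75 calendar days to 2030/08/06 gives 2030/10/20, which is the last day of the waiting period.
The last day of the appeal period: 14 calendar days after 2030/10/20 is 2030/11/03.
The date acceleration becomes effective: 2030/11/03 + 25 days = 2030/11/28.

2030/11/28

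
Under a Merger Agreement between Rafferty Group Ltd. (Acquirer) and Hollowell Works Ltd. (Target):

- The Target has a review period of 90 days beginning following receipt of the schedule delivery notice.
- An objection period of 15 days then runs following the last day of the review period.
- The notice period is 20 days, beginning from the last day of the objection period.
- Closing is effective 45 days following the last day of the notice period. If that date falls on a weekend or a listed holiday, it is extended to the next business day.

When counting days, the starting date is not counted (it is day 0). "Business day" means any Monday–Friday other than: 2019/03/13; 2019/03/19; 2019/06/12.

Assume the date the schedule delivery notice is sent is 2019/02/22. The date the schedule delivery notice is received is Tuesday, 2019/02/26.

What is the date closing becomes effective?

The last day of the review period: 90 calendar days after 2019/02/26 is 2019/05/27.
The last day of the objection period: 15 calendar days after 2019/05/27 is 2019/06/11.
Adding 20 calendar days to 2019/06/11 gives 2019/07/01, which is the last day of the notice period.
The date closing becomes effective: 45 calendar days after 2019/07/01 is 2019/08/15. 2019/08/15 is a Thursday and is not a listed holiday, so no roll-forward applies.

2019/08/15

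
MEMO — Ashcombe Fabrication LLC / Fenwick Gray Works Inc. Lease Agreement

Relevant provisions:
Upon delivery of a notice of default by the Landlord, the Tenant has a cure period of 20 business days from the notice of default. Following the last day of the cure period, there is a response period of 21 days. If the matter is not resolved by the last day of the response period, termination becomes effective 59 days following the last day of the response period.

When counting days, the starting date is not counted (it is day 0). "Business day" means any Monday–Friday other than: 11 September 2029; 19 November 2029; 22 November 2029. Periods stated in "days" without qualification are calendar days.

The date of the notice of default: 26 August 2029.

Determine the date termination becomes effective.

13 December 2029

From Sunday, 26 August 2029, 20 business days (Aug 27, Aug 28, Aug 29, Aug 30, …, Sep 20, Sep 21, Sep 24, skipping weekends and the listed holiday on Sep 11) brings us to Monday, 24 September 2029, which is the last day of the cure period.
Adding 21 calendar days to 24 September 2029 gives 15 October 2029, which is the last day of the response period.
Adding 59 calendar days to 15 October 2029 gives 13 December 2029, which is the date termination becomes effective.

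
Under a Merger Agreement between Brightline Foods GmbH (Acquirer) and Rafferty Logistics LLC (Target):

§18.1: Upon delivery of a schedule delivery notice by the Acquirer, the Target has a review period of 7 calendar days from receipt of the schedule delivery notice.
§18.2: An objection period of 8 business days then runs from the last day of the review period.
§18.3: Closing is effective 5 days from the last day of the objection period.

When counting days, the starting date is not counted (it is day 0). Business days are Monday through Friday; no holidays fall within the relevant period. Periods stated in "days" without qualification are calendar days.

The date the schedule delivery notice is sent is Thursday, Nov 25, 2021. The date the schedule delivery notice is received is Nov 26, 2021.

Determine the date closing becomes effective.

Dec 20, 2021

The last day of the review period: 7 calendar days after Nov 26, 2021 is Dec 3, 2021.
From Friday, Dec 3, 2021, 8 business days (Dec 6, Dec 7, Dec 8, Dec 9, Dec 10, Dec 13, Dec 14, Dec 15, skipping weekends) brings us to Wednesday, Dec 15, 2021, which is the last day of the objection period.
Adding 5 calendar days to Dec 15, 2021 gives Dec 20, 2021, which is the date closing becomes effective.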